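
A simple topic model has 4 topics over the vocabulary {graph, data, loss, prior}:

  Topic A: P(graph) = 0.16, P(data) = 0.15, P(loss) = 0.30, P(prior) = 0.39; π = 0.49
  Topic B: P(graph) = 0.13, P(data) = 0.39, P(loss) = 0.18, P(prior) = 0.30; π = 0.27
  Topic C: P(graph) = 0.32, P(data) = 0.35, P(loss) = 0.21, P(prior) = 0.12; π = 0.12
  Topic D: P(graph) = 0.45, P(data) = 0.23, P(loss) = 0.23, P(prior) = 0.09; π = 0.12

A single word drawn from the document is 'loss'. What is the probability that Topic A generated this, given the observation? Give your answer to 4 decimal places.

The responsibility of component k is w_k f_k(x) divided by Σ_j w_j f_j(x).
Component likelihoods at x = 'loss':
  f_A = 0.3
  f_B = 0.18
  f_C = 0.21
  f_D = 0.23
Prior × likelihood for each component:
  w_A·f_A = 0.49 × 0.3 = 0.147
  w_B·f_B = 0.27 × 0.18 = 0.0486
  w_C·f_C = 0.12 × 0.21 = 0.0252
  w_D·f_D = 0.12 × 0.23 = 0.0276
Denominator: 0.147 + 0.0486 + 0.0252 + 0.0276 = 0.2484
P(Topic A | x) ≈ 0.5918

0.5918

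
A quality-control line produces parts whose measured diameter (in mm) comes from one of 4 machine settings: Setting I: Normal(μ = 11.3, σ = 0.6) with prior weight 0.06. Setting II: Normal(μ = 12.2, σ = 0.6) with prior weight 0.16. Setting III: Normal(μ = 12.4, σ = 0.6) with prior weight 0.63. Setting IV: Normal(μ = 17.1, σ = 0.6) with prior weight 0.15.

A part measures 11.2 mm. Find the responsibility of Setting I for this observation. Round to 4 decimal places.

0.3210

Posterior ∝ prior × likelihood, so P(k | x) ∝ π_k f_k(x); normalise over all components.
Evaluate each component's likelihood at the observed value:
  p_I = 0.655733
  p_II = 0.165795
  p_III = 0.0899849
  p_IV = 6.69618e-22
Weight by the priors:
  π_I·p_I = 0.06 × 0.655733 = 0.039344
  π_II·p_II = 0.16 × 0.165795 = 0.0265272
  π_III·p_III = 0.63 × 0.0899849 = 0.0566905
  π_IV·p_IV = 0.15 × 6.69618e-22 = 1.00443e-22
Normaliser: 0.039344 + 0.0265272 + 0.0566905 + 1.00443e-22 = 0.122562
Responsibility of Setting I: 0.039344 / 0.122562 ≈ 0.3210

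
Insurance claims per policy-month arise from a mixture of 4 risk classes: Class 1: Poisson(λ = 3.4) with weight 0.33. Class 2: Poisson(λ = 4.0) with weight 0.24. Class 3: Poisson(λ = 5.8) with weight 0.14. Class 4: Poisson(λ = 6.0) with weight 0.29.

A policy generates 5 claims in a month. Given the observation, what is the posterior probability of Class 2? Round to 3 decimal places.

0.252

The responsibility of component k is w_k f_k(x) divided by Σ_j w_j f_j(x).
Component likelihoods at x = 5 claims:
  f_1 = e^(−3.4)·3.4^5/5! = 0.126361
  f_2 = e^(−4.0)·4.0^5/5! = 0.156293
  f_3 = e^(−5.8)·5.8^5/5! = 0.165596
  f_4 = e^(−6.0)·6.0^5/5! = 0.160623
Unnormalised posteriors:
  w_1·f_1 = 0.33 × 0.126361 = 0.041699
  w_2·f_2 = 0.24 × 0.156293 = 0.0375104
  w_3·f_3 = 0.14 × 0.165596 = 0.0231835
  w_4·f_4 = 0.29 × 0.160623 = 0.0465807
Denominator: 0.041699 + 0.0375104 + 0.0231835 + 0.0465807 = 0.148974
Responsibility of Class 2: 0.0375104 / 0.148974 ≈ 0.252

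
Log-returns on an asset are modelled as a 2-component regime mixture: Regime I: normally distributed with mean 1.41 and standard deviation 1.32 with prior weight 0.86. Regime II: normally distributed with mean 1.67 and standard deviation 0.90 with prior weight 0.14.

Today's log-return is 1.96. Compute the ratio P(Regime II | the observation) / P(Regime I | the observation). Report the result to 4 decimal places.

Since P(k|x) ∝ π_k f_k(x), the posterior odds are π_i f_i(x) / (π_j f_j(x)).
Component likelihoods at x = 1.96:
  p_I = (1/(1.32·√(2π)))·exp(−(1.96−1.41)²/(2·1.32²)) = 0.302229·exp(-0.08681) = 0.2771
  p_II = (1/(0.90·√(2π)))·exp(−(1.96−1.67)²/(2·0.90²)) = 0.443269·exp(-0.05191) = 0.420845
Odds = (0.14/0.86) × (0.420845/0.2771) = 0.162791 × 1.51874 ≈ 0.2472

0.2472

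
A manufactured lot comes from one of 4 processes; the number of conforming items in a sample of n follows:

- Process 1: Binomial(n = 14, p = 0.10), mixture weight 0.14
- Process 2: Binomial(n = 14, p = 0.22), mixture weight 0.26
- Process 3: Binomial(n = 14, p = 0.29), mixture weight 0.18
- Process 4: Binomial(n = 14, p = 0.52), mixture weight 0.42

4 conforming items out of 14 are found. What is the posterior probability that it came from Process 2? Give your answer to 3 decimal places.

The responsibility of component k is π_k f_k(x) divided by Σ_j π_j f_j(x).
Evaluate each component's likelihood at the observed value:
  f_1 = 0.0349027
  f_2 = 0.195466
  f_3 = 0.230467
  f_4 = 0.0475182
Weight by the priors:
  π_1·f_1 = 0.14 × 0.0349027 = 0.00488638
  π_2·f_2 = 0.26 × 0.195466 = 0.0508211
  π_3·f_3 = 0.18 × 0.230467 = 0.0414841
  π_4·f_4 = 0.42 × 0.0475182 = 0.0199576
Normaliser: 0.00488638 + 0.0508211 + 0.0414841 + 0.0199576 = 0.117149
P(Process 2 | the observation) ≈ 0.434

0.434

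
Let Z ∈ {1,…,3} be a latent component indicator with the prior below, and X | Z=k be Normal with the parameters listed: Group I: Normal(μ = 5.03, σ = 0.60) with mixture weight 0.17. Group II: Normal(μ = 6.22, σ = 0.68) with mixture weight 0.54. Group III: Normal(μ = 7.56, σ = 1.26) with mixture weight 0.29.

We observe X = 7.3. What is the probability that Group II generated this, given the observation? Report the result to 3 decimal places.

Apply Bayes' rule: the posterior for each component is proportional to its prior times its likelihood at x.
Evaluate each component's likelihood at the observed value:
  f_I = 0.00051832
  f_II = 0.166207
  f_III = 0.309951
Prior × likelihood for each component:
  π_I·f_I = 0.17 × 0.00051832 = 8.81143e-05
  π_II·f_II = 0.54 × 0.166207 = 0.0897517
  π_III·f_III = 0.29 × 0.309951 = 0.0898859
Normaliser: 8.81143e-05 + 0.0897517 + 0.0898859 = 0.179726
P(Group II | 7.3) ≈ 0.499

0.499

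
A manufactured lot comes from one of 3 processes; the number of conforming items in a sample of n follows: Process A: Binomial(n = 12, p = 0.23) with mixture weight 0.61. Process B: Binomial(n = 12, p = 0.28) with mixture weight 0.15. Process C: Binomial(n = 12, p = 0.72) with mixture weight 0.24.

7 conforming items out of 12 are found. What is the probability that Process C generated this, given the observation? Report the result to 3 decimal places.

0.813

P(component k | x) = π_k·f_k(x) / marginal(x), where marginal(x) = Σ_j π_j·f_j(x).
Binomial probabilities:
  L_A = C(12,7)·0.23^7·0.77^5 = 792·3.40483e-05·0.270678 = 0.00729917
  L_B = C(12,7)·0.28^7·0.72^5 = 792·0.000134929·0.193492 = 0.0206773
  L_C = C(12,7)·0.72^7·0.28^5 = 792·0.100306·0.00172104 = 0.136723
Prior × likelihood for each component:
  π_A·L_A = 0.61 × 0.00729917 = 0.0044525
  π_B·L_B = 0.15 × 0.0206773 = 0.0031016
  π_C·L_C = 0.24 × 0.136723 = 0.0328136
Marginal: 0.0044525 + 0.0031016 + 0.0328136 = 0.0403677
P(Process C | x) ≈ 0.813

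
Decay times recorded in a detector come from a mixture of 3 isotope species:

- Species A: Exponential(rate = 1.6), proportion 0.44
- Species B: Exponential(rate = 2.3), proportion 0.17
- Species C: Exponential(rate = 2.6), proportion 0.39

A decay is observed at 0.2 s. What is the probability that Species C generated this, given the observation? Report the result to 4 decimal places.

The responsibility of component k is π_k f_k(x) divided by Σ_j π_j f_j(x).
Component likelihoods at x = 0.2 s:
  f_A = 1.6·e^(−1.6·0.2) = 1.6·e^(−0.3200) = 1.16184
  f_B = 2.3·e^(−2.3·0.2) = 2.3·e^(−0.4600) = 1.45195
  f_C = 2.6·e^(−2.6·0.2) = 2.6·e^(−0.5200) = 1.54575
Prior × likelihood for each component:
  π_A·f_A = 0.44 × 1.16184 = 0.511209
  π_B·f_B = 0.17 × 1.45195 = 0.246832
  π_C·f_C = 0.39 × 1.54575 = 0.602844
Evidence: 0.511209 + 0.246832 + 0.602844 = 1.36088
Responsibility of Species C: 0.602844 / 1.36088 ≈ 0.4430

0.4430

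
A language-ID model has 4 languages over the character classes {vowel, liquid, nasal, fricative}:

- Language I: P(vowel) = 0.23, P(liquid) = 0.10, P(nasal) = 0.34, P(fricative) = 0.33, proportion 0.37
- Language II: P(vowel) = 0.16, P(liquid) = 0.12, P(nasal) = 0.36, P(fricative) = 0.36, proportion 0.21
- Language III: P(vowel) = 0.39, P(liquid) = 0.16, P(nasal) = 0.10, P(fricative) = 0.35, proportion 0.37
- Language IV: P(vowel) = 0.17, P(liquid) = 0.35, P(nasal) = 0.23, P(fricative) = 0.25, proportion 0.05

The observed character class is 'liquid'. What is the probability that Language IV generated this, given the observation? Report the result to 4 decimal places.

0.1260

The responsibility of component k is π_k f_k(x) divided by Σ_j π_j f_j(x).
Component likelihoods at x = 'liquid':
  p_I = 0.1
  p_II = 0.12
  p_III = 0.16
  p_IV = 0.35
Multiply by the mixture weights:
  π_I·p_I = 0.37 × 0.1 = 0.037
  π_II·p_II = 0.21 × 0.12 = 0.0252
  π_III·p_III = 0.37 × 0.16 = 0.0592
  π_IV·p_IV = 0.05 × 0.35 = 0.0175
Evidence: 0.037 + 0.0252 + 0.0592 + 0.0175 = 0.1389
Responsibility of Language IV: 0.0175 / 0.1389 ≈ 0.1260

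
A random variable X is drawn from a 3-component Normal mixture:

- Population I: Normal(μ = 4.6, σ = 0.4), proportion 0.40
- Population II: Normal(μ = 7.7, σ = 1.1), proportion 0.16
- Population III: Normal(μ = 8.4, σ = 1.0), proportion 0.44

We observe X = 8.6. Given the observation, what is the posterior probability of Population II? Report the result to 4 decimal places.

0.1944

The responsibility of component k is P(Z=k) f_k(x) divided by Σ_j P(Z=j) f_j(x).
Normal densities:
  L_I = 1.92365e-22
  L_II = 0.25951
  L_III = 0.391043
Prior × likelihood for each component:
  P(Z=I)·L_I = 0.40 × 1.92365e-22 = 7.6946e-23
  P(Z=II)·L_II = 0.16 × 0.25951 = 0.0415216
  P(Z=III)·L_III = 0.44 × 0.391043 = 0.172059
Sum: 7.6946e-23 + 0.0415216 + 0.172059 = 0.21358
Responsibility of Population II: 0.0415216 / 0.21358 ≈ 0.1944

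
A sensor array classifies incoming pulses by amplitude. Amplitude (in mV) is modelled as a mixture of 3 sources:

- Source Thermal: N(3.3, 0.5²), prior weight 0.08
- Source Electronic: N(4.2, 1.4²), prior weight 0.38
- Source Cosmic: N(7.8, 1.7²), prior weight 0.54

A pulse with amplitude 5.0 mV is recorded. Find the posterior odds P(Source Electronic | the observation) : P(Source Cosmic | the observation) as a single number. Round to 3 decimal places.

The posterior odds equal the prior odds times the likelihood ratio: (w_i/w_j)·(f_i(x)/f_j(x)).
Normal densities:
  f_Thermal = 0.00246444
  f_Electronic = 0.242034
  f_Cosmic = 0.0604482
Posterior odds = (w_Electronic·f_Electronic) / (w_Cosmic·f_Cosmic) = (0.38·0.242034) / (0.54·0.0604482) = 0.091973 / 0.032642 ≈ 2.818

2.818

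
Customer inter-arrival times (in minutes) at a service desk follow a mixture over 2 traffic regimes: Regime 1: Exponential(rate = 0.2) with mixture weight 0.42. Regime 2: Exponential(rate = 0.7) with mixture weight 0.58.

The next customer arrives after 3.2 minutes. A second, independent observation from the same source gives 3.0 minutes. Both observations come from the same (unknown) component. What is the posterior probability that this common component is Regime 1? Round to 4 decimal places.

P(component k | x) = P(Z=k)·f_k(x) / marginal(x), where marginal(x) = Σ_j P(Z=j)·f_j(x).
Since both observations come from the same component, the likelihood for component k is f_k(x₁)·f_k(x₂).
  L_1 = [0.2·e^(−0.2·3.2) = 0.2·e^(−0.6400) = 0.105458] × [0.109762] = 0.0115754
  L_2 = [0.7·e^(−0.7·3.2) = 0.7·e^(−2.2400) = 0.074521] × [0.0857195] = 0.0063879
Weight by the priors:
  P(Z=1)·L_1 = 0.42 × 0.0115754 = 0.00486165
  P(Z=2)·L_2 = 0.58 × 0.0063879 = 0.00370498
Marginal: 0.00486165 + 0.00370498 = 0.00856664
P(Regime 1 | x₁, x₂) ≈ 0.5675

0.5675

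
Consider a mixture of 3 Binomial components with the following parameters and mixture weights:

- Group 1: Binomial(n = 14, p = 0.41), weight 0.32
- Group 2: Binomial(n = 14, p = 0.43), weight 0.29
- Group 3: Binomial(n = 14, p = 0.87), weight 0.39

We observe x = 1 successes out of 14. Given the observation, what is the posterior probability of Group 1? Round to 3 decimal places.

0.622

P(component k | x) = π_k·f_k(x) / marginal(x), where marginal(x) = Σ_j π_j·f_j(x).
Evaluate each component's likelihood at the observed value:
  p_1 = C(14,1)·0.41^1·0.59^13 = 14·0.41·0.00104973 = 0.00602543
  p_2 = C(14,1)·0.43^1·0.57^13 = 14·0.43·0.00067046 = 0.00403617
  p_3 = C(14,1)·0.87^1·0.13^13 = 14·0.87·3.02875e-12 = 3.68902e-11
Weight by the priors:
  π_1·p_1 = 0.32 × 0.00602543 = 0.00192814
  π_2·p_2 = 0.29 × 0.00403617 = 0.00117049
  π_3·p_3 = 0.39 × 3.68902e-11 = 1.43872e-11
Evidence: 0.00192814 + 0.00117049 + 1.43872e-11 = 0.00309863
So the posterior for Group 1 is 0.00192814 / 0.00309863 ≈ 0.622.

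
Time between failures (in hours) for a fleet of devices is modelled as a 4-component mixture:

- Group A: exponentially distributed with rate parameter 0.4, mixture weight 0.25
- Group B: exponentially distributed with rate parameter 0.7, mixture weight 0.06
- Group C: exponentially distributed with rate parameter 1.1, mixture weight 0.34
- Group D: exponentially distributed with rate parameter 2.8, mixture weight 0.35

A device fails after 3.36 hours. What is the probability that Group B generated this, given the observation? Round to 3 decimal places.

Apply Bayes' rule: the posterior for each component is proportional to its prior times its likelihood at x.
Exponential densities:
  f_A = 0.10432
  f_B = 0.066625
  f_C = 0.0273049
  f_D = 0.000229782
Unnormalised posteriors:
  w_A·f_A = 0.25 × 0.10432 = 0.02608
  w_B·f_B = 0.06 × 0.066625 = 0.0039975
  w_C·f_C = 0.34 × 0.0273049 = 0.00928366
  w_D·f_D = 0.35 × 0.000229782 = 8.04236e-05
Marginal: 0.02608 + 0.0039975 + 0.00928366 + 8.04236e-05 = 0.0394416
So the posterior for Group B is 0.0039975 / 0.0394416 ≈ 0.101.

0.101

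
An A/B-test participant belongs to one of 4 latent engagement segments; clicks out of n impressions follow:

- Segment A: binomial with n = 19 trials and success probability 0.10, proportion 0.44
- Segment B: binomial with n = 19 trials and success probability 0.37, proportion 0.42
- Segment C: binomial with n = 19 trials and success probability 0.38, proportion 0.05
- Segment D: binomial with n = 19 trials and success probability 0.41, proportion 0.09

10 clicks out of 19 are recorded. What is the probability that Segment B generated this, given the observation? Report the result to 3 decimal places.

0.682

The responsibility of component k is π_k f_k(x) divided by Σ_j π_j f_j(x).
Component likelihoods at x = 10 clicks out of 19:
  p_A = C(19,10)·0.10^10·0.90^9 = 92378·1e-10·0.38742 = 3.57891e-06
  p_B = C(19,10)·0.37^10·0.63^9 = 92378·4.80858e-05·0.0156338 = 0.0694466
  p_C = C(19,10)·0.38^10·0.62^9 = 92378·6.27821e-05·0.0135371 = 0.0785109
  p_D = C(19,10)·0.41^10·0.59^9 = 92378·0.000134227·0.008663 = 0.107418
Unnormalised posteriors:
  π_A·p_A = 0.44 × 3.57891e-06 = 1.57472e-06
  π_B·p_B = 0.42 × 0.0694466 = 0.0291676
  π_C·p_C = 0.05 × 0.0785109 = 0.00392554
  π_D·p_D = 0.09 × 0.107418 = 0.00966758
Sum: 1.57472e-06 + 0.0291676 + 0.00392554 + 0.00966758 = 0.0427623
So the posterior for Segment B is 0.0291676 / 0.0427623 ≈ 0.682.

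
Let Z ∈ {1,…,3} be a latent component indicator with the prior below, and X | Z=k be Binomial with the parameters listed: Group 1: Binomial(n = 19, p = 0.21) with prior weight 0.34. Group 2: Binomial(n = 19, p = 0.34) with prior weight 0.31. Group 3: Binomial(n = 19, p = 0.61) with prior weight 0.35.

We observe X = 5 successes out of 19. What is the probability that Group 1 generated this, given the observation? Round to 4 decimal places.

0.5466

Apply Bayes' rule: the posterior for each component is proportional to its prior times its likelihood at x.
Binomial probabilities:
  L_1 = 0.175138
  L_2 = 0.157223
  L_3 = 0.00184952
Multiply by the mixture weights:
  π_1·L_1 = 0.34 × 0.175138 = 0.059547
  π_2·L_2 = 0.31 × 0.157223 = 0.048739
  π_3·L_3 = 0.35 × 0.00184952 = 0.000647332
Denominator: 0.059547 + 0.048739 + 0.000647332 = 0.108933
P(Group 1 | x) ≈ 0.5466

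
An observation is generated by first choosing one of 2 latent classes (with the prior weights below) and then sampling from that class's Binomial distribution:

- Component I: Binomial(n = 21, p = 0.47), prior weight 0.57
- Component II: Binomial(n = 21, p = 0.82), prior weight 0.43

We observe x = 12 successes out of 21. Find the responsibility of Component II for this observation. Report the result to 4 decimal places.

By Bayes' theorem, P(k | x) = w_k f_k(x) / Σ_j w_j f_j(x).
Evaluate each component's likelihood at the observed value:
  L_I = C(21,12)·0.47^12·0.53^9 = 293930·0.000116191·0.00329976 = 0.112694
  L_II = C(21,12)·0.82^12·0.18^9 = 293930·0.0924201·1.98359e-07 = 0.00538844
Prior × likelihood for each component:
  w_I·L_I = 0.57 × 0.112694 = 0.0642356
  w_II·L_II = 0.43 × 0.00538844 = 0.00231703
Marginal: 0.0642356 + 0.00231703 = 0.0665526
P(Component II | x) ≈ 0.0348

0.0348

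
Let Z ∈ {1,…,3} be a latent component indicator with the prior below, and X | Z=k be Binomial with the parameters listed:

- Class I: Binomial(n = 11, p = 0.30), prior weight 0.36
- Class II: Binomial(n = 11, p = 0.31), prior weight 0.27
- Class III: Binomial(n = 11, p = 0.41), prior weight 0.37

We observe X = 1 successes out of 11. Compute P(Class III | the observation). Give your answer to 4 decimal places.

0.1320

P(component k | x) = P(Z=k)·f_k(x) / marginal(x), where marginal(x) = Σ_j P(Z=j)·f_j(x).
Evaluate each component's likelihood at the observed value:
  L_I = C(11,1)·0.30^1·0.70^10 = 11·0.3·0.0282475 = 0.0932168
  L_II = C(11,1)·0.31^1·0.69^10 = 11·0.31·0.0244619 = 0.0834152
  L_III = C(11,1)·0.41^1·0.59^10 = 11·0.41·0.00511117 = 0.0230514
Unnormalised posteriors:
  P(Z=I)·L_I = 0.36 × 0.0932168 = 0.0335581
  P(Z=II)·L_II = 0.27 × 0.0834152 = 0.0225221
  P(Z=III)·L_III = 0.37 × 0.0230514 = 0.00852901
Marginal: 0.0335581 + 0.0225221 + 0.00852901 = 0.0646092
So the posterior for Class III is 0.00852901 / 0.0646092 ≈ 0.1320.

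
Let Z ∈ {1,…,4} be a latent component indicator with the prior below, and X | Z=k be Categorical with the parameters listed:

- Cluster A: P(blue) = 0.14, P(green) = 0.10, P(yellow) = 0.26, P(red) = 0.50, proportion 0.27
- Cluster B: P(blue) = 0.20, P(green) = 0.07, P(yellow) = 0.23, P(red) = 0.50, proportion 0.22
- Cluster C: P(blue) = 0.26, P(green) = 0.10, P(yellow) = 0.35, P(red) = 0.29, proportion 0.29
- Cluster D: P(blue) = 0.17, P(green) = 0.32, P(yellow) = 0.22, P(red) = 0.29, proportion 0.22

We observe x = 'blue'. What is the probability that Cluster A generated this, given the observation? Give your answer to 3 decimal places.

0.194

Apply Bayes' rule: the posterior for each component is proportional to its prior times its likelihood at x.
Component likelihoods at x = 'blue':
  L_A = 0.14
  L_B = 0.2
  L_C = 0.26
  L_D = 0.17
Unnormalised posteriors:
  P(Z=A)·L_A = 0.27 × 0.14 = 0.0378
  P(Z=B)·L_B = 0.22 × 0.2 = 0.044
  P(Z=C)·L_C = 0.29 × 0.26 = 0.0754
  P(Z=D)·L_D = 0.22 × 0.17 = 0.0374
Normaliser: 0.0378 + 0.044 + 0.0754 + 0.0374 = 0.1946
P(Cluster A | the observation) ≈ 0.194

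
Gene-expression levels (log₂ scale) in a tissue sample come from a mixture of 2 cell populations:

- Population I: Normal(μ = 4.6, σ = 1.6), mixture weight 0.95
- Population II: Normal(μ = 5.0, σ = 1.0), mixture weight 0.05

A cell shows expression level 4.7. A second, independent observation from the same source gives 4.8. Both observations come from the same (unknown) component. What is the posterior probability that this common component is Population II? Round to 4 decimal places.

P(component k | x) = w_k·f_k(x) / marginal(x), where marginal(x) = Σ_j w_j·f_j(x).
Since both observations come from the same component, the likelihood for component k is f_k(x₁)·f_k(x₂).
  L_I = [(1/(1.6·√(2π)))·exp(−(4.7−4.6)²/(2·1.6²)) = 0.249339·exp(-0.00195) = 0.248852] × [0.247399] = 0.0615657
  L_II = [(1/(1.0·√(2π)))·exp(−(4.7−5.0)²/(2·1.0²)) = 0.398942·exp(-0.04500) = 0.381388] × [0.391043] = 0.149139
Prior × likelihood for each component:
  w_I·L_I = 0.95 × 0.0615657 = 0.0584874
  w_II·L_II = 0.05 × 0.149139 = 0.00745695
Normaliser: 0.0584874 + 0.00745695 = 0.0659444
Responsibility of Population II: 0.00745695 / 0.0659444 ≈ 0.1131

0.1131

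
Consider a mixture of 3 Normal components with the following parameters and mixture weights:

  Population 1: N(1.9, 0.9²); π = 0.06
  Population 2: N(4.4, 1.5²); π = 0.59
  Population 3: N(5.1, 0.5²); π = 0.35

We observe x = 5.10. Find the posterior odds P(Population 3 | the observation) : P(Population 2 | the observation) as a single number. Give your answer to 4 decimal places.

Since P(k|x) ∝ π_k f_k(x), the posterior odds are π_i f_i(x) / (π_j f_j(x)).
Component likelihoods at x = 5.10:
  p_1 = (1/(0.9·√(2π)))·exp(−(5.10−1.9)²/(2·0.9²)) = 0.443269·exp(-6.32099) = 0.000797072
  p_2 = (1/(1.5·√(2π)))·exp(−(5.10−4.4)²/(2·1.5²)) = 0.265962·exp(-0.10889) = 0.238522
  p_3 = (1/(0.5·√(2π)))·exp(−(5.10−5.1)²/(2·0.5²)) = 0.797885·exp(-0.00000) = 0.797885
0.27926 / 0.140728 ≈ 1.9844

1.9844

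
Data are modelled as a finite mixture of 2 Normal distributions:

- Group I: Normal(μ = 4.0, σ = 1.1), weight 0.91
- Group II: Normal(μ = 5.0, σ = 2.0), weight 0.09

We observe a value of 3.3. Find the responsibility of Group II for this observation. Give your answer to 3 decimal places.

0.044

P(component k | x) = π_k·f_k(x) / marginal(x), where marginal(x) = Σ_j π_j·f_j(x).
Component likelihoods at x = 3.3:
  p_I = (1/(1.1·√(2π)))·exp(−(3.3−4.0)²/(2·1.1²)) = 0.362675·exp(-0.20248) = 0.296198
  p_II = (1/(2.0·√(2π)))·exp(−(3.3−5.0)²/(2·2.0²)) = 0.199471·exp(-0.36125) = 0.138992
Weight by the priors:
  π_I·p_I = 0.91 × 0.296198 = 0.26954
  π_II·p_II = 0.09 × 0.138992 = 0.0125093
Evidence: 0.26954 + 0.0125093 = 0.282049
Responsibility of Group II: 0.0125093 / 0.282049 ≈ 0.044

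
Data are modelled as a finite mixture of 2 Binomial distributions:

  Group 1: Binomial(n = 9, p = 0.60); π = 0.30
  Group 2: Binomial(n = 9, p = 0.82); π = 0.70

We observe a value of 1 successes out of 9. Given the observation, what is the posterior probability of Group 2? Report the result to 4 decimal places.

By Bayes' theorem, P(k | x) = π_k f_k(x) / Σ_j π_j f_j(x).
Binomial probabilities:
  p_1 = 0.00353894
  p_2 = 8.13273e-06
Unnormalised posteriors:
  π_1·p_1 = 0.30 × 0.00353894 = 0.00106168
  π_2·p_2 = 0.70 × 8.13273e-06 = 5.69291e-06
Sum: 0.00106168 + 5.69291e-06 = 0.00106738
P(Group 2 | data) = 5.69291e-06 / 0.00106738 ≈ 0.0053

0.0053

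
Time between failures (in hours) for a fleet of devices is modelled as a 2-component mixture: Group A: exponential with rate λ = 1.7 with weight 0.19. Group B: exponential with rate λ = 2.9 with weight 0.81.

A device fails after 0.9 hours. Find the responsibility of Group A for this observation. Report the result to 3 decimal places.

0.288

By Bayes' theorem, P(k | x) = π_k f_k(x) / Σ_j π_j f_j(x).
Evaluate each component's likelihood at the observed value:
  p_A = 0.368111
  p_B = 0.21325
Weight by the priors:
  π_A·p_A = 0.19 × 0.368111 = 0.069941
  π_B·p_B = 0.81 × 0.21325 = 0.172733
Sum: 0.069941 + 0.172733 = 0.242674
Responsibility of Group A: 0.069941 / 0.242674 ≈ 0.288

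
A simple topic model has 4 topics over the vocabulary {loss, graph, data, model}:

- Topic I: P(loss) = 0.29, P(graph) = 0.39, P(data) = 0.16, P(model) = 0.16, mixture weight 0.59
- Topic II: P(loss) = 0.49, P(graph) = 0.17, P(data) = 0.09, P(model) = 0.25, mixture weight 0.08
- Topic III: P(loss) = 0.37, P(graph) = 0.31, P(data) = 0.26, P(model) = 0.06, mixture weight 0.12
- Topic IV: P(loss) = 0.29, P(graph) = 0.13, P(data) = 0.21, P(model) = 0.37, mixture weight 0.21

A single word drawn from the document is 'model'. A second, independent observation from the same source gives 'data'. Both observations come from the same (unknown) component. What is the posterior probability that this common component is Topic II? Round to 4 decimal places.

Apply Bayes' rule: the posterior for each component is proportional to its prior times its likelihood at x.
Since both observations come from the same component, the likelihood for component k is f_k(x₁)·f_k(x₂).
  p_I = [0.16] × [0.16] = 0.0256
  p_II = [0.25] × [0.09] = 0.0225
  p_III = [0.06] × [0.26] = 0.0156
  p_IV = [0.37] × [0.21] = 0.0777
Unnormalised posteriors:
  P(Z=I)·p_I = 0.59 × 0.0256 = 0.015104
  P(Z=II)·p_II = 0.08 × 0.0225 = 0.0018
  P(Z=III)·p_III = 0.12 × 0.0156 = 0.001872
  P(Z=IV)·p_IV = 0.21 × 0.0777 = 0.016317
Normaliser: 0.015104 + 0.0018 + 0.001872 + 0.016317 = 0.035093
P(Topic II | x) = 0.0018 / 0.035093 ≈ 0.0513

0.0513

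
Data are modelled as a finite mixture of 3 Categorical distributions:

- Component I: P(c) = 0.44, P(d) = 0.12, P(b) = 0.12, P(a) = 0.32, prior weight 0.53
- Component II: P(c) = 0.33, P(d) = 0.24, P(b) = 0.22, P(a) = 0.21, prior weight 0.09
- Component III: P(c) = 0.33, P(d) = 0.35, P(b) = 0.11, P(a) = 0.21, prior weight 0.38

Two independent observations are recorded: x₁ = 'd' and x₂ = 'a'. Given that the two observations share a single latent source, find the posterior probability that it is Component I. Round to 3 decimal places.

0.385

Apply Bayes' rule: the posterior for each component is proportional to its prior times its likelihood at x.
Since both observations come from the same component, the likelihood for component k is f_k(x₁)·f_k(x₂).
  L_I = [P(d | comp) = 0.12] × [0.32] = 0.0384
  L_II = [P(d | comp) = 0.24] × [0.21] = 0.0504
  L_III = [P(d | comp) = 0.35] × [0.21] = 0.0735
Multiply by the mixture weights:
  π_I·L_I = 0.53 × 0.0384 = 0.020352
  π_II·L_II = 0.09 × 0.0504 = 0.004536
  π_III·L_III = 0.38 × 0.0735 = 0.02793
Denominator: 0.020352 + 0.004536 + 0.02793 = 0.052818
Responsibility of Component I: 0.020352 / 0.052818 ≈ 0.385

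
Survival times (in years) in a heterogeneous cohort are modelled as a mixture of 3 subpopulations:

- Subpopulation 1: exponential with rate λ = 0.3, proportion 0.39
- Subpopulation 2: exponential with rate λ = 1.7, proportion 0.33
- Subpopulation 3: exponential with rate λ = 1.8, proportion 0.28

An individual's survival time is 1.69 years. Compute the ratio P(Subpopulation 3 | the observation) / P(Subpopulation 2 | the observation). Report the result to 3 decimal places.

Since P(k|x) ∝ π_k f_k(x), the posterior odds are π_i f_i(x) / (π_j f_j(x)).
Exponential densities:
  L_1 = 0.18069
  L_2 = 0.0960994
  L_3 = 0.0859308
Odds = (0.28/0.33) × (0.0859308/0.0960994) = 0.848485 × 0.894186 ≈ 0.759

0.759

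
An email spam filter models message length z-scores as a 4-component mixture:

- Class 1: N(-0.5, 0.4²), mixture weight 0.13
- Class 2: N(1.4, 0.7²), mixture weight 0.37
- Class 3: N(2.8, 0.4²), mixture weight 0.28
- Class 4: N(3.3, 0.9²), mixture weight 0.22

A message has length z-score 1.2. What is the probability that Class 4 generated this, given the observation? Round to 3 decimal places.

0.031

Apply Bayes' rule: the posterior for each component is proportional to its prior times its likelihood at x.
Normal densities:
  p_1 = 0.000119297
  p_2 = 0.547124
  p_3 = 0.000334576
  p_4 = 0.0291354
Weight by the priors:
  π_1·p_1 = 0.13 × 0.000119297 = 1.55086e-05
  π_2·p_2 = 0.37 × 0.547124 = 0.202436
  π_3·p_3 = 0.28 × 0.000334576 = 9.36812e-05
  π_4·p_4 = 0.22 × 0.0291354 = 0.0064098
Normaliser: 1.55086e-05 + 0.202436 + 9.36812e-05 + 0.0064098 = 0.208955
Responsibility of Class 4: 0.0064098 / 0.208955 ≈ 0.031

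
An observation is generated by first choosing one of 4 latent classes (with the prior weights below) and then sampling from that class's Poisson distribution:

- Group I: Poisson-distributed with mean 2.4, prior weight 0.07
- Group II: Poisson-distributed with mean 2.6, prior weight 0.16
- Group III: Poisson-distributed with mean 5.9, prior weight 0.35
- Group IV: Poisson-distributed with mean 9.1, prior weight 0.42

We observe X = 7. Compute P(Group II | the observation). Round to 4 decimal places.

The responsibility of component k is w_k f_k(x) divided by Σ_j w_j f_j(x).
Evaluate each component's likelihood at the observed value:
  f_I = 0.00825546
  f_II = 0.0118363
  f_III = 0.135268
  f_IV = 0.114493
Multiply by the mixture weights:
  w_I·f_I = 0.07 × 0.00825546 = 0.000577882
  w_II·f_II = 0.16 × 0.0118363 = 0.00189381
  w_III·f_III = 0.35 × 0.135268 = 0.0473439
  w_IV·f_IV = 0.42 × 0.114493 = 0.0480871
Marginal: 0.000577882 + 0.00189381 + 0.0473439 + 0.0480871 = 0.0979027
P(Group II | x) ≈ 0.0193

0.0193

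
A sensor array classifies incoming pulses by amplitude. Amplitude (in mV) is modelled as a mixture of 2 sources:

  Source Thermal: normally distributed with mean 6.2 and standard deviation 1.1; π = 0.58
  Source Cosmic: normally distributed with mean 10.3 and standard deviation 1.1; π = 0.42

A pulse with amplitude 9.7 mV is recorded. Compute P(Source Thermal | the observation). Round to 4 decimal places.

P(component k | x) = π_k·f_k(x) / marginal(x), where marginal(x) = Σ_j π_j·f_j(x).
Evaluate each component's likelihood at the observed value:
  p_Thermal = 0.00229681
  p_Cosmic = 0.312544
Unnormalised posteriors:
  π_Thermal·p_Thermal = 0.58 × 0.00229681 = 0.00133215
  π_Cosmic·p_Cosmic = 0.42 × 0.312544 = 0.131269
Marginal: 0.00133215 + 0.131269 = 0.132601
P(Source Thermal | the observation) = 0.00133215 / 0.132601 ≈ 0.0100

0.0100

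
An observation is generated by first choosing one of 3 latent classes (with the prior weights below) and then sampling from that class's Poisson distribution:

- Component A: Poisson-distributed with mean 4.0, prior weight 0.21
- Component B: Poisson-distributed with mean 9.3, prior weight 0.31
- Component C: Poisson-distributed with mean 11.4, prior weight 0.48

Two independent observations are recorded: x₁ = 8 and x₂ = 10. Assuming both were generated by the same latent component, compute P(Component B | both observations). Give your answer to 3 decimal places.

The responsibility of component k is π_k f_k(x) divided by Σ_j π_j f_j(x).
Since both observations come from the same component, the likelihood for component k is f_k(x₁)·f_k(x₂).
  p_A = [e^(−4.0)·4.0^8/8! = 0.0297702] × [0.00529248] = 0.000157558
  p_B = [e^(−9.3)·9.3^8/8! = 0.126883] × [0.121935] = 0.0154715
  p_C = [e^(−11.4)·11.4^8/8! = 0.0792066] × [0.114374] = 0.00905919
Prior × likelihood for each component:
  π_A·p_A = 0.21 × 0.000157558 = 3.30872e-05
  π_B·p_B = 0.31 × 0.0154715 = 0.00479616
  π_C·p_C = 0.48 × 0.00905919 = 0.00434841
Denominator: 3.30872e-05 + 0.00479616 + 0.00434841 = 0.00917766
So the posterior for Component B is 0.00479616 / 0.00917766 ≈ 0.523.

0.523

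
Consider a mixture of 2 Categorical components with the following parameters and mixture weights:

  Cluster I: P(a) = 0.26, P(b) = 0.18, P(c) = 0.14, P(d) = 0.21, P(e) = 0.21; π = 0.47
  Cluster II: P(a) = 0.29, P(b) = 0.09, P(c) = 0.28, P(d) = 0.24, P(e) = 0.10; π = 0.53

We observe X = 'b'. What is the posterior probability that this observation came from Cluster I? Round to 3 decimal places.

By Bayes' theorem, P(k | x) = w_k f_k(x) / Σ_j w_j f_j(x).
Evaluate each component's likelihood at the observed value:
  f_I = P(b | comp) = 0.18
  f_II = P(b | comp) = 0.09
Unnormalised posteriors:
  w_I·f_I = 0.47 × 0.18 = 0.0846
  w_II·f_II = 0.53 × 0.09 = 0.0477
Normaliser: 0.0846 + 0.0477 = 0.1323
So the posterior for Cluster I is 0.0846 / 0.1323 ≈ 0.639.

0.639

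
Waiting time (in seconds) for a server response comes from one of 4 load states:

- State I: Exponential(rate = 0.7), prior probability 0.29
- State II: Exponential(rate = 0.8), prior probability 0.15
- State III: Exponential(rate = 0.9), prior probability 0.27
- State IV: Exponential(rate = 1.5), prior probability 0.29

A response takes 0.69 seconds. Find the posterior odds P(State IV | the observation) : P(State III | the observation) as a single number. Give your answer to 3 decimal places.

1.183

Since P(k|x) ∝ π_k f_k(x), the posterior odds are π_i f_i(x) / (π_j f_j(x)).
Component likelihoods at x = 0.69 seconds:
  p_I = 0.431851
  p_II = 0.460638
  p_III = 0.483666
  p_IV = 0.53284
Posterior odds = (π_IV·p_IV) / (π_III·p_III) = (0.29·0.53284) / (0.27·0.483666) = 0.154523 / 0.13059 ≈ 1.183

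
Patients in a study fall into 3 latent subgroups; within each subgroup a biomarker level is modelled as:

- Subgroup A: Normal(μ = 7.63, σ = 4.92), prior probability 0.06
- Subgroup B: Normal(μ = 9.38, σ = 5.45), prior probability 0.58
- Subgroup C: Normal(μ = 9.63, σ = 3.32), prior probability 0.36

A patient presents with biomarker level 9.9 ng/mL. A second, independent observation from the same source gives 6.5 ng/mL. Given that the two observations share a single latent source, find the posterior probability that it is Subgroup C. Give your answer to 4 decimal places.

0.5225

The responsibility of component k is π_k f_k(x) divided by Σ_j π_j f_j(x).
Since both observations come from the same component, the likelihood for component k is f_k(x₁)·f_k(x₂).
  p_A = [(1/(4.92·√(2π)))·exp(−(9.9−7.63)²/(2·4.92²)) = 0.081086·exp(-0.10644) = 0.0728987] × [0.0789751] = 0.00575719
  p_B = [(1/(5.45·√(2π)))·exp(−(9.9−9.38)²/(2·5.45²)) = 0.073200·exp(-0.00455) = 0.072868] × [0.0636613] = 0.00463887
  p_C = [(1/(3.32·√(2π)))·exp(−(9.9−9.63)²/(2·3.32²)) = 0.120163·exp(-0.00331) = 0.119767] × [0.0770491] = 0.00922791
Multiply by the mixture weights:
  π_A·p_A = 0.06 × 0.00575719 = 0.000345431
  π_B·p_B = 0.58 × 0.00463887 = 0.00269054
  π_C·p_C = 0.36 × 0.00922791 = 0.00332205
Marginal: 0.000345431 + 0.00269054 + 0.00332205 = 0.00635802
P(Subgroup C | x) = 0.00332205 / 0.00635802 ≈ 0.5225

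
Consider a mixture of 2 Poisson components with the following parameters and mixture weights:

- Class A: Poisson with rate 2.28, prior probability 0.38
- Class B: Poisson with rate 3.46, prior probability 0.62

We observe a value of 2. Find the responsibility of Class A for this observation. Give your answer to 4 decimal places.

0.4641

Apply Bayes' rule: the posterior for each component is proportional to its prior times its likelihood at x.
Evaluate each component's likelihood at the observed value:
  f_A = e^(−2.28)·2.28^2/2! = 0.265857
  f_B = e^(−3.46)·3.46^2/2! = 0.188132
Weight by the priors:
  w_A·f_A = 0.38 × 0.265857 = 0.101026
  w_B·f_B = 0.62 × 0.188132 = 0.116642
Marginal: 0.101026 + 0.116642 = 0.217668
So the posterior for Class A is 0.101026 / 0.217668 ≈ 0.4641.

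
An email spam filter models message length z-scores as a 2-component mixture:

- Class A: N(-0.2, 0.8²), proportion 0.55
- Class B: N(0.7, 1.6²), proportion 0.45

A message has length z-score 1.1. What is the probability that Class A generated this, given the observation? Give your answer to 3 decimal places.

Apply Bayes' rule: the posterior for each component is proportional to its prior times its likelihood at x.
Component likelihoods at x = 1.1:
  p_A = 0.133173
  p_B = 0.241668
Prior × likelihood for each component:
  w_A·p_A = 0.55 × 0.133173 = 0.0732451
  w_B·p_B = 0.45 × 0.241668 = 0.10875
Evidence: 0.0732451 + 0.10875 = 0.181995
P(Class A | x) ≈ 0.402

0.402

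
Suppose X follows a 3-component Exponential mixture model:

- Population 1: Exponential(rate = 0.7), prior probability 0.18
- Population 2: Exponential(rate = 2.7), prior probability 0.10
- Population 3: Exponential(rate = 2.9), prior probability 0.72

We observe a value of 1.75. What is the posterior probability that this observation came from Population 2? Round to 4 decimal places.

0.0457

By Bayes' theorem, P(k | x) = w_k f_k(x) / Σ_j w_j f_j(x).
Component likelihoods at x = 1.75:
  L_1 = 0.7·e^(−0.7·1.75) = 0.7·e^(−1.2250) = 0.20563
  L_2 = 2.7·e^(−2.7·1.75) = 2.7·e^(−4.7250) = 0.0239509
  L_3 = 2.9·e^(−2.9·1.75) = 2.9·e^(−5.0750) = 0.0181282
Multiply by the mixture weights:
  w_1·L_1 = 0.18 × 0.20563 = 0.0370135
  w_2·L_2 = 0.10 × 0.0239509 = 0.00239509
  w_3·L_3 = 0.72 × 0.0181282 = 0.0130523
Denominator: 0.0370135 + 0.00239509 + 0.0130523 = 0.0524608
So the posterior for Population 2 is 0.00239509 / 0.0524608 ≈ 0.0457.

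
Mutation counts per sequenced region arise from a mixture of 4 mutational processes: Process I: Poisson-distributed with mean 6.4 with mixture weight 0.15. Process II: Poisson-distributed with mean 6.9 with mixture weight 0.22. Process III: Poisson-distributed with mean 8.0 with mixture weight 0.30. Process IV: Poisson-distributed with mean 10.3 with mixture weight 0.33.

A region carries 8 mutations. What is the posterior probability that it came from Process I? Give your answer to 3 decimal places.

0.142

By Bayes' theorem, P(k | x) = w_k f_k(x) / Σ_j w_j f_j(x).
Poisson probabilities:
  L_I = e^(−6.4)·6.4^8/8! = 0.115994
  L_II = e^(−6.9)·6.9^8/8! = 0.128422
  L_III = e^(−8.0)·8.0^8/8! = 0.139587
  L_IV = e^(−10.3)·10.3^8/8! = 0.105668
Prior × likelihood for each component:
  w_I·L_I = 0.15 × 0.115994 = 0.0173991
  w_II·L_II = 0.22 × 0.128422 = 0.0282529
  w_III·L_III = 0.30 × 0.139587 = 0.041876
  w_IV·L_IV = 0.33 × 0.105668 = 0.0348705
Evidence: 0.0173991 + 0.0282529 + 0.041876 + 0.0348705 = 0.122398
So the posterior for Process I is 0.0173991 / 0.122398 ≈ 0.142.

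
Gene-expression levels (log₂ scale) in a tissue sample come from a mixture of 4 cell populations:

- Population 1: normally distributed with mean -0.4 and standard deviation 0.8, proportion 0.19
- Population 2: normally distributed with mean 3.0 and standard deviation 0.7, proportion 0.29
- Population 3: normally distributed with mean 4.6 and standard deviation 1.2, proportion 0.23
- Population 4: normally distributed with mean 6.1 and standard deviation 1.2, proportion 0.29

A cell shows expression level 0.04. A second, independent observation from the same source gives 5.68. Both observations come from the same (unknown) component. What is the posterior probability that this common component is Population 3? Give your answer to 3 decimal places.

0.992

P(component k | x) = π_k·f_k(x) / marginal(x), where marginal(x) = Σ_j π_j·f_j(x).
Since both observations come from the same component, the likelihood for component k is f_k(x₁)·f_k(x₂).
  f_1 = [0.42868] × [1.4302e-13] = 6.13096e-14
  f_2 = [7.46521e-05] × [0.000374004] = 2.79202e-08
  f_3 = [0.000243289] × [0.221738] = 5.39464e-05
  f_4 = [9.63677e-07] × [0.3127] = 3.01342e-07
Multiply by the mixture weights:
  π_1·f_1 = 0.19 × 6.13096e-14 = 1.16488e-14
  π_2·f_2 = 0.29 × 2.79202e-08 = 8.09686e-09
  π_3·f_3 = 0.23 × 5.39464e-05 = 1.24077e-05
  π_4·f_4 = 0.29 × 3.01342e-07 = 8.73892e-08
Marginal: 1.16488e-14 + 8.09686e-09 + 1.24077e-05 + 8.73892e-08 = 1.25032e-05
So the posterior for Population 3 is 1.24077e-05 / 1.25032e-05 ≈ 0.992.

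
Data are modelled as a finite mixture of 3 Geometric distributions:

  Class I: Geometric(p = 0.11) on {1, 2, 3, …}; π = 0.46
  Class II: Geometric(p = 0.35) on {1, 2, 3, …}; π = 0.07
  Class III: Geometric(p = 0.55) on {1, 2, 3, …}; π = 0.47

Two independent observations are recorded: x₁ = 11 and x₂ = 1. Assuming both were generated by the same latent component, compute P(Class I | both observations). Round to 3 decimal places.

Apply Bayes' rule: the posterior for each component is proportional to its prior times its likelihood at x.
Since both observations come from the same component, the likelihood for component k is f_k(x₁)·f_k(x₂).
  L_I = [0.0342999] × [0.11] = 0.00377299
  L_II = [0.00471196] × [0.35] = 0.00164919
  L_III = [0.000187278] × [0.55] = 0.000103003
Unnormalised posteriors:
  π_I·L_I = 0.46 × 0.00377299 = 0.00173557
  π_II·L_II = 0.07 × 0.00164919 = 0.000115443
  π_III·L_III = 0.47 × 0.000103003 = 4.84115e-05
Sum: 0.00173557 + 0.000115443 + 4.84115e-05 = 0.00189943
P(Class I | data) = 0.00173557 / 0.00189943 ≈ 0.914

0.914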